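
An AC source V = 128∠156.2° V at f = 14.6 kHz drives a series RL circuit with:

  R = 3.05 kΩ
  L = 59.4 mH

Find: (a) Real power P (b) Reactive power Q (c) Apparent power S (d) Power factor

Step 1 — Angular frequency: ω = 2π·f = 2π·1.46e+04 = 9.173e+04 rad/s.
Step 2 — Component impedances:
  R: Z = R = 3050 Ω
  L: Z = jωL = j·9.173e+04·0.0594 = 0 + j5449 Ω
Step 3 — Series combination: Z_total = R + L = 3050 + j5449 Ω = 6245∠60.8° Ω.
Step 4 — Source phasor: V = 128∠156.2° V = -117.1 + j51.65 V.
Step 5 — Current: I = V / Z = -0.001942 + j0.02041 A = 0.0205∠95.4° A.
Step 6 — Complex power: S = V·I* = 1.281 + j2.289 VA.
Step 7 — Real power: P = Re(S) = 1.281 W.
Step 8 — Reactive power: Q = Im(S) = 2.289 VAR.
Step 9 — Apparent power: |S| = 2.624 VA.
Step 10 — Power factor: PF = P/|S| = 0.4884 (lagging).

(a) P = 1.281 W  (b) Q = 2.289 VAR  (c) S = 2.624 VA  (d) PF = 0.4884 (lagging)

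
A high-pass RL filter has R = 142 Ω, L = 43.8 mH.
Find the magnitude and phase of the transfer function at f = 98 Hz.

Step 1 — Angular frequency: ω = 2π·98 = 615.8 rad/s.
Step 2 — Transfer function: H(jω) = jωL/(R + jωL).
Step 3 — Numerator jωL = j·26.97; denominator R + jωL = 142 + j26.97.
Step 4 — H = 0.03482 + j0.1833.
Step 5 — Magnitude: |H| = 0.1866 (-14.6 dB); phase: φ = 79.2°.

|H| = 0.1866 (-14.6 dB), φ = 79.2°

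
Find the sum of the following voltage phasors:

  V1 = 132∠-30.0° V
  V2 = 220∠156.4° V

Step 1 — Convert each phasor to rectangular form:
  V1 = 132·(cos(-30.0°) + j·sin(-30.0°)) = 114.3 - j66 V
  V2 = 220·(cos(156.4°) + j·sin(156.4°)) = -201.6 + j88.08 V
Step 2 — Sum components: V_total = -87.28 + j22.08 V.
Step 3 — Convert to polar: |V_total| = 90.03 V, ∠V_total = 165.8°.

V_total = 90.03∠165.8° V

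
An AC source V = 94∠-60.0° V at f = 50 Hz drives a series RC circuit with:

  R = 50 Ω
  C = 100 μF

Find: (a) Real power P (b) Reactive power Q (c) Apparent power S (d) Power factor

Step 1 — Angular frequency: ω = 2π·f = 2π·50 = 314.2 rad/s.
Step 2 — Component impedances:
  R: Z = R = 50 Ω
  C: Z = 1/(jωC) = -j/(ω·C) = 0 - j31.83 Ω
Step 3 — Series combination: Z_total = R + C = 50 - j31.83 Ω = 59.27∠-32.5° Ω.
Step 4 — Source phasor: V = 94∠-60.0° V = 47 - j81.41 V.
Step 5 — Current: I = V / Z = 1.406 - j0.7327 A = 1.586∠-27.5° A.
Step 6 — Complex power: S = V·I* = 125.8 - j80.06 VA.
Step 7 — Real power: P = Re(S) = 125.8 W.
Step 8 — Reactive power: Q = Im(S) = -80.06 VAR.
Step 9 — Apparent power: |S| = 149.1 VA.
Step 10 — Power factor: PF = P/|S| = 0.8436 (leading).

(a) P = 125.8 W  (b) Q = -80.06 VAR  (c) S = 149.1 VA  (d) PF = 0.8436 (leading)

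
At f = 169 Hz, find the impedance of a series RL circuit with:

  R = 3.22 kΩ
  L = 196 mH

Step 1 — Angular frequency: ω = 2π·f = 2π·169 = 1062 rad/s.
Step 2 — Component impedances:
  R: Z = R = 3220 Ω
  L: Z = jωL = j·1062·0.196 = 0 + j208.1 Ω
Step 3 — Series combination: Z_total = R + L = 3220 + j208.1 Ω = 3227∠3.7° Ω.

Z = 3220 + j208.1 Ω = 3227∠3.7° Ω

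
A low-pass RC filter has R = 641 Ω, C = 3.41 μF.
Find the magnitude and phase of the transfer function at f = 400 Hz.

Step 1 — Angular frequency: ω = 2π·400 = 2513 rad/s.
Step 2 — Transfer function: H(jω) = 1/(1 + jωRC).
Step 3 — Denominator: 1 + jωRC = 1 + j·2513·641·3.41e-06 = 1 + j5.494.
Step 4 — H = 0.03207 - j0.1762.
Step 5 — Magnitude: |H| = 0.1791 (-14.9 dB); phase: φ = -79.7°.

|H| = 0.1791 (-14.9 dB), φ = -79.7°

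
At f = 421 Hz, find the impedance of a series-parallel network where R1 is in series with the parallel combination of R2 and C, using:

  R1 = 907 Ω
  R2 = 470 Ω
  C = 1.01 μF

Step 1 — Angular frequency: ω = 2π·f = 2π·421 = 2645 rad/s.
Step 2 — Component impedances:
  R1: Z = R = 907 Ω
  R2: Z = R = 470 Ω
  C: Z = 1/(jωC) = -j/(ω·C) = 0 - j374.3 Ω
Step 3 — Parallel branch: R2 || C = 1/(1/R2 + 1/C) = 182.4 - j229 Ω.
Step 4 — Series with R1: Z_total = R1 + (R2 || C) = 1089 - j229 Ω = 1113∠-11.9° Ω.

Z = 1089 - j229 Ω = 1113∠-11.9° Ω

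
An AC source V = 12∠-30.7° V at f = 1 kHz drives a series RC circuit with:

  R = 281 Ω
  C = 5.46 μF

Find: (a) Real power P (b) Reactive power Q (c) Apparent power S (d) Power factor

Step 1 — Angular frequency: ω = 2π·f = 2π·1000 = 6283 rad/s.
Step 2 — Component impedances:
  R: Z = R = 281 Ω
  C: Z = 1/(jωC) = -j/(ω·C) = 0 - j29.15 Ω
Step 3 — Series combination: Z_total = R + C = 281 - j29.15 Ω = 282.5∠-5.9° Ω.
Step 4 — Source phasor: V = 12∠-30.7° V = 10.32 - j6.127 V.
Step 5 — Current: I = V / Z = 0.03857 - j0.0178 A = 0.04248∠-24.8° A.
Step 6 — Complex power: S = V·I* = 0.507 - j0.05259 VA.
Step 7 — Real power: P = Re(S) = 0.507 W.
Step 8 — Reactive power: Q = Im(S) = -0.05259 VAR.
Step 9 — Apparent power: |S| = 0.5097 VA.
Step 10 — Power factor: PF = P/|S| = 0.9947 (leading).

(a) P = 0.507 W  (b) Q = -0.05259 VAR  (c) S = 0.5097 VA  (d) PF = 0.9947 (leading)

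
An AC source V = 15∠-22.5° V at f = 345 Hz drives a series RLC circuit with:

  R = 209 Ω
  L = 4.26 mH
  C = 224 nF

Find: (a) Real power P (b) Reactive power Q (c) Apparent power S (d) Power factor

Step 1 — Angular frequency: ω = 2π·f = 2π·345 = 2168 rad/s.
Step 2 — Component impedances:
  R: Z = R = 209 Ω
  L: Z = jωL = j·2168·0.00426 = 0 + j9.234 Ω
  C: Z = 1/(jωC) = -j/(ω·C) = 0 - j2059 Ω
Step 3 — Series combination: Z_total = R + L + C = 209 - j2050 Ω = 2061∠-84.2° Ω.
Step 4 — Source phasor: V = 15∠-22.5° V = 13.86 - j5.74 V.
Step 5 — Current: I = V / Z = 0.003453 + j0.006407 A = 0.007279∠61.7° A.
Step 6 — Complex power: S = V·I* = 0.01107 - j0.1086 VA.
Step 7 — Real power: P = Re(S) = 0.01107 W.
Step 8 — Reactive power: Q = Im(S) = -0.1086 VAR.
Step 9 — Apparent power: |S| = 0.1092 VA.
Step 10 — Power factor: PF = P/|S| = 0.1014 (leading).

(a) P = 0.01107 W  (b) Q = -0.1086 VAR  (c) S = 0.1092 VA  (d) PF = 0.1014 (leading)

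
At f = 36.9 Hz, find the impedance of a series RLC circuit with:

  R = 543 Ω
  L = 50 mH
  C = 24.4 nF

Step 1 — Angular frequency: ω = 2π·f = 2π·36.9 = 231.8 rad/s.
Step 2 — Component impedances:
  R: Z = R = 543 Ω
  L: Z = jωL = j·231.8·0.05 = 0 + j11.59 Ω
  C: Z = 1/(jωC) = -j/(ω·C) = 0 - j1.768e+05 Ω
Step 3 — Series combination: Z_total = R + L + C = 543 - j1.768e+05 Ω = 1.768e+05∠-89.8° Ω.

Z = 543 - j1.768e+05 Ω = 1.768e+05∠-89.8° Ω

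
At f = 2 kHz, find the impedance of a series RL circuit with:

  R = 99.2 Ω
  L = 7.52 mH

Step 1 — Angular frequency: ω = 2π·f = 2π·2000 = 1.257e+04 rad/s.
Step 2 — Component impedances:
  R: Z = R = 99.2 Ω
  L: Z = jωL = j·1.257e+04·0.00752 = 0 + j94.5 Ω
Step 3 — Series combination: Z_total = R + L = 99.2 + j94.5 Ω = 137∠43.6° Ω.

Z = 99.2 + j94.5 Ω = 137∠43.6° Ω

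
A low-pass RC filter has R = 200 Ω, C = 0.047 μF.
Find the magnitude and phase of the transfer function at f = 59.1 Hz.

Step 1 — Angular frequency: ω = 2π·59.1 = 371.3 rad/s.
Step 2 — Transfer function: H(jω) = 1/(1 + jωRC).
Step 3 — Denominator: 1 + jωRC = 1 + j·371.3·200·4.7e-08 = 1 + j0.003491.
Step 4 — H = 1 - j0.003491.
Step 5 — Magnitude: |H| = 1 (-0.0 dB); phase: φ = -0.2°.

|H| = 1 (-0.0 dB), φ = -0.2°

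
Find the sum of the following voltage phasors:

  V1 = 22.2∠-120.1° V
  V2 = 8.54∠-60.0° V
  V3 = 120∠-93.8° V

Step 1 — Convert each phasor to rectangular form:
  V1 = 22.2·(cos(-120.1°) + j·sin(-120.1°)) = -11.13 - j19.21 V
  V2 = 8.54·(cos(-60.0°) + j·sin(-60.0°)) = 4.27 - j7.396 V
  V3 = 120·(cos(-93.8°) + j·sin(-93.8°)) = -7.953 - j119.7 V
Step 2 — Sum components: V_total = -14.82 - j146.3 V.
Step 3 — Convert to polar: |V_total| = 147.1 V, ∠V_total = -95.8°.

V_total = 147.1∠-95.8° V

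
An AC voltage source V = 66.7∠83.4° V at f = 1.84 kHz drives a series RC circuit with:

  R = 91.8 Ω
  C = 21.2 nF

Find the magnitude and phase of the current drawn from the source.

Step 1 — Angular frequency: ω = 2π·f = 2π·1840 = 1.156e+04 rad/s.
Step 2 — Component impedances:
  R: Z = R = 91.8 Ω
  C: Z = 1/(jωC) = -j/(ω·C) = 0 - j4080 Ω
Step 3 — Series combination: Z_total = R + C = 91.8 - j4080 Ω = 4081∠-88.7° Ω.
Step 4 — Source phasor: V = 66.7∠83.4° V = 7.666 + j66.26 V.
Step 5 — Ohm's law: I = V / Z_total = (7.666 + j66.26) / (91.8 - j4080) = -0.01619 + j0.002243 A.
Step 6 — Convert to polar: |I| = 0.01634 A, ∠I = 172.1°.

I = 0.01634∠172.1° A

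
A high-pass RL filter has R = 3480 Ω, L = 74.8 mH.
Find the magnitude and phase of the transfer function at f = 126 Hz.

Step 1 — Angular frequency: ω = 2π·126 = 791.7 rad/s.
Step 2 — Transfer function: H(jω) = jωL/(R + jωL).
Step 3 — Numerator jωL = j·59.22; denominator R + jωL = 3480 + j59.22.
Step 4 — H = 0.0002895 + j0.01701.
Step 5 — Magnitude: |H| = 0.01701 (-35.4 dB); phase: φ = 89.0°.

|H| = 0.01701 (-35.4 dB), φ = 89.0°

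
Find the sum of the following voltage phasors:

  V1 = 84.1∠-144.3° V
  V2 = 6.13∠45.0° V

Step 1 — Convert each phasor to rectangular form:
  V1 = 84.1·(cos(-144.3°) + j·sin(-144.3°)) = -68.3 - j49.08 V
  V2 = 6.13·(cos(45.0°) + j·sin(45.0°)) = 4.335 + j4.335 V
Step 2 — Sum components: V_total = -63.96 - j44.74 V.
Step 3 — Convert to polar: |V_total| = 78.06 V, ∠V_total = -145.0°.

V_total = 78.06∠-145.0° V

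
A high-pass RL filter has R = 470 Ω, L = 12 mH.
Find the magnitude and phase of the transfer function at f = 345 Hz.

Step 1 — Angular frequency: ω = 2π·345 = 2168 rad/s.
Step 2 — Transfer function: H(jω) = jωL/(R + jωL).
Step 3 — Numerator jωL = j·26.01; denominator R + jωL = 470 + j26.01.
Step 4 — H = 0.003054 + j0.05518.
Step 5 — Magnitude: |H| = 0.05526 (-25.2 dB); phase: φ = 86.8°.

|H| = 0.05526 (-25.2 dB), φ = 86.8°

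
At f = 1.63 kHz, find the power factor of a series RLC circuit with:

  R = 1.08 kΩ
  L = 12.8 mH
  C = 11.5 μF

Step 1 — Angular frequency: ω = 2π·f = 2π·1630 = 1.024e+04 rad/s.
Step 2 — Component impedances:
  R: Z = R = 1080 Ω
  L: Z = jωL = j·1.024e+04·0.0128 = 0 + j131.1 Ω
  C: Z = 1/(jωC) = -j/(ω·C) = 0 - j8.491 Ω
Step 3 — Series combination: Z_total = R + L + C = 1080 + j122.6 Ω = 1087∠6.5° Ω.
Step 4 — Power factor: PF = cos(φ) = Re(Z)/|Z| = 1080/1087 = 0.9936.
Step 5 — Type: Im(Z) = 122.6 ⇒ lagging (phase φ = 6.5°).

PF = 0.9936 (lagging, φ = 6.5°)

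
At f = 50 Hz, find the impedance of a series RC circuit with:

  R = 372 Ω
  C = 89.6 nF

Step 1 — Angular frequency: ω = 2π·f = 2π·50 = 314.2 rad/s.
Step 2 — Component impedances:
  R: Z = R = 372 Ω
  C: Z = 1/(jωC) = -j/(ω·C) = 0 - j3.553e+04 Ω
Step 3 — Series combination: Z_total = R + C = 372 - j3.553e+04 Ω = 3.553e+04∠-89.4° Ω.

Z = 372 - j3.553e+04 Ω = 3.553e+04∠-89.4° Ω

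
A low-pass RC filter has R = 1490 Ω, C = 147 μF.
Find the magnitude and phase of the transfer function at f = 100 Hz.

Step 1 — Angular frequency: ω = 2π·100 = 628.3 rad/s.
Step 2 — Transfer function: H(jω) = 1/(1 + jωRC).
Step 3 — Denominator: 1 + jωRC = 1 + j·628.3·1490·0.000147 = 1 + j137.6.
Step 4 — H = 5.28e-05 - j0.007266.
Step 5 — Magnitude: |H| = 0.007266 (-42.8 dB); phase: φ = -89.6°.

|H| = 0.007266 (-42.8 dB), φ = -89.6°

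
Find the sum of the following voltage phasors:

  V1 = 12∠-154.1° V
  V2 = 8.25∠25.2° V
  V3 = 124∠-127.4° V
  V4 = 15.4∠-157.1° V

Step 1 — Convert each phasor to rectangular form:
  V1 = 12·(cos(-154.1°) + j·sin(-154.1°)) = -10.79 - j5.242 V
  V2 = 8.25·(cos(25.2°) + j·sin(25.2°)) = 7.465 + j3.513 V
  V3 = 124·(cos(-127.4°) + j·sin(-127.4°)) = -75.31 - j98.51 V
  V4 = 15.4·(cos(-157.1°) + j·sin(-157.1°)) = -14.19 - j5.993 V
Step 2 — Sum components: V_total = -92.83 - j106.2 V.
Step 3 — Convert to polar: |V_total| = 141.1 V, ∠V_total = -131.1°.

V_total = 141.1∠-131.1° V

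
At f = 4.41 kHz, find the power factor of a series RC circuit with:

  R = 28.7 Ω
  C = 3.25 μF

Step 1 — Angular frequency: ω = 2π·f = 2π·4410 = 2.771e+04 rad/s.
Step 2 — Component impedances:
  R: Z = R = 28.7 Ω
  C: Z = 1/(jωC) = -j/(ω·C) = 0 - j11.1 Ω
Step 3 — Series combination: Z_total = R + C = 28.7 - j11.1 Ω = 30.77∠-21.2° Ω.
Step 4 — Power factor: PF = cos(φ) = Re(Z)/|Z| = 28.7/30.773 = 0.9326.
Step 5 — Type: Im(Z) = -11.1 ⇒ leading (phase φ = -21.2°).

PF = 0.9326 (leading, φ = -21.2°)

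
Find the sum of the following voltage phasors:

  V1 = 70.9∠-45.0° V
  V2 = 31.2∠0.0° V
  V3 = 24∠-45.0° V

Step 1 — Convert each phasor to rectangular form:
  V1 = 70.9·(cos(-45.0°) + j·sin(-45.0°)) = 50.13 - j50.13 V
  V2 = 31.2·(cos(0.0°) + j·sin(0.0°)) = 31.2 V
  V3 = 24·(cos(-45.0°) + j·sin(-45.0°)) = 16.97 - j16.97 V
Step 2 — Sum components: V_total = 98.3 - j67.1 V.
Step 3 — Convert to polar: |V_total| = 119 V, ∠V_total = -34.3°.

V_total = 119∠-34.3° V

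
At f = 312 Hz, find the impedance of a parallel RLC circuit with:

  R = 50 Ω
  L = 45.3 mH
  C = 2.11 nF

Step 1 — Angular frequency: ω = 2π·f = 2π·312 = 1960 rad/s.
Step 2 — Component impedances:
  R: Z = R = 50 Ω
  L: Z = jωL = j·1960·0.0453 = 0 + j88.8 Ω
  C: Z = 1/(jωC) = -j/(ω·C) = 0 - j2.418e+05 Ω
Step 3 — Parallel combination: 1/Z_total = 1/R + 1/L + 1/C; Z_total = 37.97 + j21.37 Ω = 43.57∠29.4° Ω.

Z = 37.97 + j21.37 Ω = 43.57∠29.4° Ω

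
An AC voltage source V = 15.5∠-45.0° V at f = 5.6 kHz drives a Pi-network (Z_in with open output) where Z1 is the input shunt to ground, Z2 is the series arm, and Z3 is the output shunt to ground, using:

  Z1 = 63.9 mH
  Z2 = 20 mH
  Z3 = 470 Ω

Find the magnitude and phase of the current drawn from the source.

Step 1 — Angular frequency: ω = 2π·f = 2π·5600 = 3.519e+04 rad/s.
Step 2 — Component impedances:
  Z1: Z = jωL = j·3.519e+04·0.0639 = 0 + j2248 Ω
  Z2: Z = jωL = j·3.519e+04·0.02 = 0 + j703.7 Ω
  Z3: Z = R = 470 Ω
Step 3 — With open output, the series arm Z2 and the output shunt Z3 appear in series to ground: Z2 + Z3 = 470 + j703.7 Ω.
Step 4 — Parallel with input shunt Z1: Z_in = Z1 || (Z2 + Z3) = 265.9 + j578.3 Ω = 636.5∠65.3° Ω.
Step 5 — Source phasor: V = 15.5∠-45.0° V = 10.96 - j10.96 V.
Step 6 — Ohm's law: I = V / Z_total = (10.96 - j10.96) / (265.9 + j578.3) = -0.008452 - j0.02284 A.
Step 7 — Convert to polar: |I| = 0.02435 A, ∠I = -110.3°.

I = 0.02435∠-110.3° A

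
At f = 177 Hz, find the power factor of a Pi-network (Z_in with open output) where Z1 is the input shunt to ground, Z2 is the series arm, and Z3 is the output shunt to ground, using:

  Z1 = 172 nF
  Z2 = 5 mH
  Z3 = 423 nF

Step 1 — Angular frequency: ω = 2π·f = 2π·177 = 1112 rad/s.
Step 2 — Component impedances:
  Z1: Z = 1/(jωC) = -j/(ω·C) = 0 - j5228 Ω
  Z2: Z = jωL = j·1112·0.005 = 0 + j5.561 Ω
  Z3: Z = 1/(jωC) = -j/(ω·C) = 0 - j2126 Ω
Step 3 — With open output, the series arm Z2 and the output shunt Z3 appear in series to ground: Z2 + Z3 = 0 - j2120 Ω.
Step 4 — Parallel with input shunt Z1: Z_in = Z1 || (Z2 + Z3) = 0 - j1508 Ω = 1508∠-90.0° Ω.
Step 5 — Power factor: PF = cos(φ) = Re(Z)/|Z| = 0/1508 = 0.
Step 6 — Type: Im(Z) = -1508 ⇒ leading (phase φ = -90.0°).

PF = 0 (leading, φ = -90.0°)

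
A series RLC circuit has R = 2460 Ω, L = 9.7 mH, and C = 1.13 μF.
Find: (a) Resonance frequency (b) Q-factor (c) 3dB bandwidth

Step 1 — Resonance condition Im(Z)=0 gives ω₀ = 1/√(LC).
Step 2 — ω₀ = 1/√(0.0097·1.13e-06) = 9552 rad/s.
Step 3 — f₀ = ω₀/(2π) = 1520 Hz.
Step 4 — Series Q: Q = ω₀L/R = 9552·0.0097/2460 = 0.03766.
Step 5 — 3dB bandwidth: Δω = ω₀/Q = 2.536e+05 rad/s; BW = Δω/(2π) = 4.036e+04 Hz.

(a) f₀ = 1520 Hz  (b) Q = 0.03766  (c) BW = 4.036e+04 Hz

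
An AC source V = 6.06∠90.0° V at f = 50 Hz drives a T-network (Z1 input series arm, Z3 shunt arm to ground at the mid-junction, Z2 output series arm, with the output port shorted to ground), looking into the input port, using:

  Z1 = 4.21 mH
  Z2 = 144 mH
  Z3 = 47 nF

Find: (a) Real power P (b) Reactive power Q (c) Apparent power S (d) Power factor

Step 1 — Angular frequency: ω = 2π·f = 2π·50 = 314.2 rad/s.
Step 2 — Component impedances:
  Z1: Z = jωL = j·314.2·0.00421 = 0 + j1.323 Ω
  Z2: Z = jωL = j·314.2·0.144 = 0 + j45.24 Ω
  Z3: Z = 1/(jωC) = -j/(ω·C) = 0 - j6.773e+04 Ω
Step 3 — With the output port shorted to ground, the output series arm Z2 runs from the junction to ground; the shunt arm Z3 also runs from the junction to ground. They appear in parallel: Z3 || Z2 = 0 + j45.27 Ω.
Step 4 — Series with input arm Z1: Z_in = Z1 + (Z3 || Z2) = 0 + j46.59 Ω = 46.59∠90.0° Ω.
Step 5 — Source phasor: V = 6.06∠90.0° V = 0 + j6.06 V.
Step 6 — Current: I = V / Z = 0.1301 A = 0.1301∠-0.0° A.
Step 7 — Complex power: S = V·I* = 0 + j0.7882 VA.
Step 8 — Real power: P = Re(S) = 0 W.
Step 9 — Reactive power: Q = Im(S) = 0.7882 VAR.
Step 10 — Apparent power: |S| = 0.7882 VA.
Step 11 — Power factor: PF = P/|S| = 0 (lagging).

(a) P = 0 W  (b) Q = 0.7882 VAR  (c) S = 0.7882 VA  (d) PF = 0 (lagging)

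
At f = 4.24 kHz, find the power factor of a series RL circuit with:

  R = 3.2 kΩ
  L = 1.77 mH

Step 1 — Angular frequency: ω = 2π·f = 2π·4240 = 2.664e+04 rad/s.
Step 2 — Component impedances:
  R: Z = R = 3200 Ω
  L: Z = jωL = j·2.664e+04·0.00177 = 0 + j47.15 Ω
Step 3 — Series combination: Z_total = R + L = 3200 + j47.15 Ω = 3200∠0.8° Ω.
Step 4 — Power factor: PF = cos(φ) = Re(Z)/|Z| = 3200/3200.3 = 0.9999.
Step 5 — Type: Im(Z) = 47.15 ⇒ lagging (phase φ = 0.8°).

PF = 0.9999 (lagging, φ = 0.8°)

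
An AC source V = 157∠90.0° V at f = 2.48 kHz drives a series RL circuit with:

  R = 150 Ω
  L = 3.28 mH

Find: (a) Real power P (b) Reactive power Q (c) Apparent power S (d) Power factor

Step 1 — Angular frequency: ω = 2π·f = 2π·2480 = 1.558e+04 rad/s.
Step 2 — Component impedances:
  R: Z = R = 150 Ω
  L: Z = jωL = j·1.558e+04·0.00328 = 0 + j51.11 Ω
Step 3 — Series combination: Z_total = R + L = 150 + j51.11 Ω = 158.5∠18.8° Ω.
Step 4 — Source phasor: V = 157∠90.0° V = 0 + j157 V.
Step 5 — Current: I = V / Z = 0.3195 + j0.9378 A = 0.9907∠71.2° A.
Step 6 — Complex power: S = V·I* = 147.2 + j50.17 VA.
Step 7 — Real power: P = Re(S) = 147.2 W.
Step 8 — Reactive power: Q = Im(S) = 50.17 VAR.
Step 9 — Apparent power: |S| = 155.5 VA.
Step 10 — Power factor: PF = P/|S| = 0.9466 (lagging).

(a) P = 147.2 W  (b) Q = 50.17 VAR  (c) S = 155.5 VA  (d) PF = 0.9466 (lagging)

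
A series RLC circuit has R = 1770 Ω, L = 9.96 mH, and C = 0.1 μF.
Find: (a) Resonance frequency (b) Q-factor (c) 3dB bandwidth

Step 1 — Resonance condition Im(Z)=0 gives ω₀ = 1/√(LC).
Step 2 — ω₀ = 1/√(0.00996·1e-07) = 3.169e+04 rad/s.
Step 3 — f₀ = ω₀/(2π) = 5043 Hz.
Step 4 — Series Q: Q = ω₀L/R = 3.169e+04·0.00996/1770 = 0.1783.
Step 5 — 3dB bandwidth: Δω = ω₀/Q = 1.777e+05 rad/s; BW = Δω/(2π) = 2.828e+04 Hz.

(a) f₀ = 5043 Hz  (b) Q = 0.1783  (c) BW = 2.828e+04 Hz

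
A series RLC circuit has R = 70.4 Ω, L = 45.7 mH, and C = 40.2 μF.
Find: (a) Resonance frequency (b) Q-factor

Step 1 — Resonance condition Im(Z)=0 gives ω₀ = 1/√(LC).
Step 2 — ω₀ = 1/√(0.0457·4.02e-05) = 737.8 rad/s.
Step 3 — f₀ = ω₀/(2π) = 117.4 Hz.
Step 4 — Series Q: Q = ω₀L/R = 737.8·0.0457/70.4 = 0.4789.

(a) f₀ = 117.4 Hz  (b) Q = 0.4789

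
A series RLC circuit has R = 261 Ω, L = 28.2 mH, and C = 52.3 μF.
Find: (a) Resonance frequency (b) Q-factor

Step 1 — Resonance condition Im(Z)=0 gives ω₀ = 1/√(LC).
Step 2 — ω₀ = 1/√(0.0282·5.23e-05) = 823.4 rad/s.
Step 3 — f₀ = ω₀/(2π) = 131.1 Hz.
Step 4 — Series Q: Q = ω₀L/R = 823.4·0.0282/261 = 0.08897.

(a) f₀ = 131.1 Hz  (b) Q = 0.08897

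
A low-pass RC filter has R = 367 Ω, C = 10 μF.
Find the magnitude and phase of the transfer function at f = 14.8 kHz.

Step 1 — Angular frequency: ω = 2π·1.48e+04 = 9.299e+04 rad/s.
Step 2 — Transfer function: H(jω) = 1/(1 + jωRC).
Step 3 — Denominator: 1 + jωRC = 1 + j·9.299e+04·367·1e-05 = 1 + j341.3.
Step 4 — H = 8.586e-06 - j0.00293.
Step 5 — Magnitude: |H| = 0.00293 (-50.7 dB); phase: φ = -89.8°.

|H| = 0.00293 (-50.7 dB), φ = -89.8°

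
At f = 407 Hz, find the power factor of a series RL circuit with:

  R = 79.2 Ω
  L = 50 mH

Step 1 — Angular frequency: ω = 2π·f = 2π·407 = 2557 rad/s.
Step 2 — Component impedances:
  R: Z = R = 79.2 Ω
  L: Z = jωL = j·2557·0.05 = 0 + j127.9 Ω
Step 3 — Series combination: Z_total = R + L = 79.2 + j127.9 Ω = 150.4∠58.2° Ω.
Step 4 — Power factor: PF = cos(φ) = Re(Z)/|Z| = 79.2/150.4 = 0.5266.
Step 5 — Type: Im(Z) = 127.9 ⇒ lagging (phase φ = 58.2°).

PF = 0.5266 (lagging, φ = 58.2°)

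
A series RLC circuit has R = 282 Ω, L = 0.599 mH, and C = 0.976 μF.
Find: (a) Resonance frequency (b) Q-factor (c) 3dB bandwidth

Step 1 — Resonance: ω₀ = 1/√(LC) = 1/√(0.000599·9.76e-07) = 4.136e+04 rad/s.
Step 2 — f₀ = ω₀/(2π) = 6582 Hz.
Step 3 — Series Q: Q = ω₀L/R = 4.136e+04·0.000599/282 = 0.08785.
Step 4 — Bandwidth: Δω = ω₀/Q = 4.708e+05 rad/s; BW = Δω/(2π) = 7.493e+04 Hz.

(a) f₀ = 6582 Hz  (b) Q = 0.08785  (c) BW = 7.493e+04 Hz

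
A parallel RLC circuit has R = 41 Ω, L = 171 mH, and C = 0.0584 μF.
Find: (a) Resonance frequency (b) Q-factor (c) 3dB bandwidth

Step 1 — Resonance: ω₀ = 1/√(LC) = 1/√(0.171·5.84e-08) = 1.001e+04 rad/s.
Step 2 — f₀ = ω₀/(2π) = 1593 Hz.
Step 3 — Parallel Q: Q = R/(ω₀L) = 41/(1.001e+04·0.171) = 0.02396.
Step 4 — Bandwidth: Δω = ω₀/Q = 4.176e+05 rad/s; BW = Δω/(2π) = 6.647e+04 Hz.

(a) f₀ = 1593 Hz  (b) Q = 0.02396  (c) BW = 6.647e+04 Hz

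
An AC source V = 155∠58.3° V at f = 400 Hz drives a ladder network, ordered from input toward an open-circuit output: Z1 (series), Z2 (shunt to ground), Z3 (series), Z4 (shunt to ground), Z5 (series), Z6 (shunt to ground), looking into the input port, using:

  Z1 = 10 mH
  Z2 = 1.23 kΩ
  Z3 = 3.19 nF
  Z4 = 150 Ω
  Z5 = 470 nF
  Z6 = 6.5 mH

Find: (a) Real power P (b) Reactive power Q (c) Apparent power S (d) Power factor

Step 1 — Angular frequency: ω = 2π·f = 2π·400 = 2513 rad/s.
Step 2 — Component impedances:
  Z1: Z = jωL = j·2513·0.01 = 0 + j25.13 Ω
  Z2: Z = R = 1230 Ω
  Z3: Z = 1/(jωC) = -j/(ω·C) = 0 - j1.247e+05 Ω
  Z4: Z = R = 150 Ω
  Z5: Z = 1/(jωC) = -j/(ω·C) = 0 - j846.6 Ω
  Z6: Z = jωL = j·2513·0.0065 = 0 + j16.34 Ω
Step 3 — Ladder network (open output): work backward from the far end, alternating series and parallel combinations. Z_in = 1230 + j13.01 Ω = 1230∠0.6° Ω.
Step 4 — Source phasor: V = 155∠58.3° V = 81.45 + j131.9 V.
Step 5 — Current: I = V / Z = 0.06735 + j0.1065 A = 0.126∠57.7° A.
Step 6 — Complex power: S = V·I* = 19.53 + j0.2066 VA.
Step 7 — Real power: P = Re(S) = 19.53 W.
Step 8 — Reactive power: Q = Im(S) = 0.2066 VAR.
Step 9 — Apparent power: |S| = 19.53 VA.
Step 10 — Power factor: PF = P/|S| = 0.9999 (lagging).

(a) P = 19.53 W  (b) Q = 0.2066 VAR  (c) S = 19.53 VA  (d) PF = 0.9999 (lagging)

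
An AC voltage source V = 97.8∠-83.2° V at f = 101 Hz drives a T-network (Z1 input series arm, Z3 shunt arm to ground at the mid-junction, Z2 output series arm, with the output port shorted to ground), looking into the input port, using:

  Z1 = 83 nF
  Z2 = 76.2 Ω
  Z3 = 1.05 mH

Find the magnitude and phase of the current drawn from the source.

Step 1 — Angular frequency: ω = 2π·f = 2π·101 = 634.6 rad/s.
Step 2 — Component impedances:
  Z1: Z = 1/(jωC) = -j/(ω·C) = 0 - j1.899e+04 Ω
  Z2: Z = R = 76.2 Ω
  Z3: Z = jωL = j·634.6·0.00105 = 0 + j0.6663 Ω
Step 3 — With the output port shorted to ground, the output series arm Z2 runs from the junction to ground; the shunt arm Z3 also runs from the junction to ground. They appear in parallel: Z3 || Z2 = 0.005826 + j0.6663 Ω.
Step 4 — Series with input arm Z1: Z_in = Z1 + (Z3 || Z2) = 0.005826 - j1.898e+04 Ω = 1.898e+04∠-90.0° Ω.
Step 5 — Source phasor: V = 97.8∠-83.2° V = 11.58 - j97.11 V.
Step 6 — Ohm's law: I = V / Z_total = (11.58 - j97.11) / (0.005826 - j1.898e+04) = 0.005115 + j0.00061 A.
Step 7 — Convert to polar: |I| = 0.005151 A, ∠I = 6.8°.

I = 0.005151∠6.8° A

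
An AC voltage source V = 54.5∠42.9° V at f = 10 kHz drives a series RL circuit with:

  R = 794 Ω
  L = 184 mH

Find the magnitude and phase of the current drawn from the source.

Step 1 — Angular frequency: ω = 2π·f = 2π·1e+04 = 6.283e+04 rad/s.
Step 2 — Component impedances:
  R: Z = R = 794 Ω
  L: Z = jωL = j·6.283e+04·0.184 = 0 + j1.156e+04 Ω
Step 3 — Series combination: Z_total = R + L = 794 + j1.156e+04 Ω = 1.159e+04∠86.1° Ω.
Step 4 — Source phasor: V = 54.5∠42.9° V = 39.92 + j37.1 V.
Step 5 — Ohm's law: I = V / Z_total = (39.92 + j37.1) / (794 + j1.156e+04) = 0.00343 - j0.003218 A.
Step 6 — Convert to polar: |I| = 0.004703 A, ∠I = -43.2°.

I = 0.004703∠-43.2° A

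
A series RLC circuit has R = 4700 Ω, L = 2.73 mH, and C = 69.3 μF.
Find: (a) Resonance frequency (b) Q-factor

Step 1 — Resonance condition Im(Z)=0 gives ω₀ = 1/√(LC).
Step 2 — ω₀ = 1/√(0.00273·6.93e-05) = 2299 rad/s.
Step 3 — f₀ = ω₀/(2π) = 365.9 Hz.
Step 4 — Series Q: Q = ω₀L/R = 2299·0.00273/4700 = 0.001335.

(a) f₀ = 365.9 Hz  (b) Q = 0.001335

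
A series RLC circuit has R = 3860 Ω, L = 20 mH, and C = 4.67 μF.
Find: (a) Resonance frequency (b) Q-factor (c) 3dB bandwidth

Step 1 — Resonance: ω₀ = 1/√(LC) = 1/√(0.02·4.67e-06) = 3272 rad/s.
Step 2 — f₀ = ω₀/(2π) = 520.8 Hz.
Step 3 — Series Q: Q = ω₀L/R = 3272·0.02/3860 = 0.01695.
Step 4 — Bandwidth: Δω = ω₀/Q = 1.93e+05 rad/s; BW = Δω/(2π) = 3.072e+04 Hz.

(a) f₀ = 520.8 Hz  (b) Q = 0.01695  (c) BW = 3.072e+04 Hz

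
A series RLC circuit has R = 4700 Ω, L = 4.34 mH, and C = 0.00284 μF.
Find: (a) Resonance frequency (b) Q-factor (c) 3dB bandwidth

Step 1 — Resonance: ω₀ = 1/√(LC) = 1/√(0.00434·2.84e-09) = 2.848e+05 rad/s.
Step 2 — f₀ = ω₀/(2π) = 4.533e+04 Hz.
Step 3 — Series Q: Q = ω₀L/R = 2.848e+05·0.00434/4700 = 0.263.
Step 4 — Bandwidth: Δω = ω₀/Q = 1.083e+06 rad/s; BW = Δω/(2π) = 1.724e+05 Hz.

(a) f₀ = 4.533e+04 Hz  (b) Q = 0.263  (c) BW = 1.724e+05 Hz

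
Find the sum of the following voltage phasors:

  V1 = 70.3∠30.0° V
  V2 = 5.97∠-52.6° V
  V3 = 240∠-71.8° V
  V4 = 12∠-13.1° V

Step 1 — Convert each phasor to rectangular form:
  V1 = 70.3·(cos(30.0°) + j·sin(30.0°)) = 60.88 + j35.15 V
  V2 = 5.97·(cos(-52.6°) + j·sin(-52.6°)) = 3.626 - j4.743 V
  V3 = 240·(cos(-71.8°) + j·sin(-71.8°)) = 74.96 - j228 V
  V4 = 12·(cos(-13.1°) + j·sin(-13.1°)) = 11.69 - j2.72 V
Step 2 — Sum components: V_total = 151.2 - j200.3 V.
Step 3 — Convert to polar: |V_total| = 250.9 V, ∠V_total = -53.0°.

V_total = 250.9∠-53.0° V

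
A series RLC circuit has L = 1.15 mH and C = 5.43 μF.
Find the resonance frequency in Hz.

Step 1 — Resonance condition Im(Z)=0 gives ω₀ = 1/√(LC).
Step 2 — ω₀ = 1/√(0.00115·5.43e-06) = 1.265e+04 rad/s.
Step 3 — f₀ = ω₀/(2π) = 2014 Hz.

f₀ = 2014 Hz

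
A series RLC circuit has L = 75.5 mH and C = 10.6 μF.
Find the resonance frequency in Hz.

Step 1 — Resonance condition Im(Z)=0 gives ω₀ = 1/√(LC).
Step 2 — ω₀ = 1/√(0.0755·1.06e-05) = 1118 rad/s.
Step 3 — f₀ = ω₀/(2π) = 177.9 Hz.

f₀ = 177.9 Hz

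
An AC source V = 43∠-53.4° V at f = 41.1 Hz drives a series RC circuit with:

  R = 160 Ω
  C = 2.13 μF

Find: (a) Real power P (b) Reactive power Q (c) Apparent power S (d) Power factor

Step 1 — Angular frequency: ω = 2π·f = 2π·41.1 = 258.2 rad/s.
Step 2 — Component impedances:
  R: Z = R = 160 Ω
  C: Z = 1/(jωC) = -j/(ω·C) = 0 - j1818 Ω
Step 3 — Series combination: Z_total = R + C = 160 - j1818 Ω = 1825∠-85.0° Ω.
Step 4 — Source phasor: V = 43∠-53.4° V = 25.64 - j34.52 V.
Step 5 — Current: I = V / Z = 0.02007 + j0.01234 A = 0.02356∠31.6° A.
Step 6 — Complex power: S = V·I* = 0.08882 - j1.009 VA.
Step 7 — Real power: P = Re(S) = 0.08882 W.
Step 8 — Reactive power: Q = Im(S) = -1.009 VAR.
Step 9 — Apparent power: |S| = 1.013 VA.
Step 10 — Power factor: PF = P/|S| = 0.08767 (leading).

(a) P = 0.08882 W  (b) Q = -1.009 VAR  (c) S = 1.013 VA  (d) PF = 0.08767 (leading)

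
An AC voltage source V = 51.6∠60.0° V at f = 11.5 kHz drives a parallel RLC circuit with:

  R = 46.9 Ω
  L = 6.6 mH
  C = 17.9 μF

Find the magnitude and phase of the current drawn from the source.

Step 1 — Angular frequency: ω = 2π·f = 2π·1.15e+04 = 7.226e+04 rad/s.
Step 2 — Component impedances:
  R: Z = R = 46.9 Ω
  L: Z = jωL = j·7.226e+04·0.0066 = 0 + j476.9 Ω
  C: Z = 1/(jωC) = -j/(ω·C) = 0 - j0.7732 Ω
Step 3 — Parallel combination: 1/Z_total = 1/R + 1/L + 1/C; Z_total = 0.01278 - j0.7742 Ω = 0.7743∠-89.1° Ω.
Step 4 — Source phasor: V = 51.6∠60.0° V = 25.8 + j44.69 V.
Step 5 — Ohm's law: I = V / Z_total = (25.8 + j44.69) / (0.01278 - j0.7742) = -57.15 + j34.27 A.
Step 6 — Convert to polar: |I| = 66.64 A, ∠I = 149.1°.

I = 66.64∠149.1° A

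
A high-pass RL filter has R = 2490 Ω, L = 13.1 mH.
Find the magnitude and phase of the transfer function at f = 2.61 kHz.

Step 1 — Angular frequency: ω = 2π·2610 = 1.64e+04 rad/s.
Step 2 — Transfer function: H(jω) = jωL/(R + jωL).
Step 3 — Numerator jωL = j·214.8; denominator R + jωL = 2490 + j214.8.
Step 4 — H = 0.007389 + j0.08564.
Step 5 — Magnitude: |H| = 0.08596 (-21.3 dB); phase: φ = 85.1°.

|H| = 0.08596 (-21.3 dB), φ = 85.1°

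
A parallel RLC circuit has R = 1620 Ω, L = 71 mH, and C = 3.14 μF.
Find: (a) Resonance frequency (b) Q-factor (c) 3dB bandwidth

Step 1 — Resonance: ω₀ = 1/√(LC) = 1/√(0.071·3.14e-06) = 2118 rad/s.
Step 2 — f₀ = ω₀/(2π) = 337.1 Hz.
Step 3 — Parallel Q: Q = R/(ω₀L) = 1620/(2118·0.071) = 10.77.
Step 4 — Bandwidth: Δω = ω₀/Q = 196.6 rad/s; BW = Δω/(2π) = 31.29 Hz.

(a) f₀ = 337.1 Hz  (b) Q = 10.77  (c) BW = 31.29 Hz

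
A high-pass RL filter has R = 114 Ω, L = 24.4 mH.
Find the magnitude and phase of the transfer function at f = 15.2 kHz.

Step 1 — Angular frequency: ω = 2π·1.52e+04 = 9.55e+04 rad/s.
Step 2 — Transfer function: H(jω) = jωL/(R + jωL).
Step 3 — Numerator jωL = j·2330; denominator R + jωL = 114 + j2330.
Step 4 — H = 0.9976 + j0.0488.
Step 5 — Magnitude: |H| = 0.9988 (-0.0 dB); phase: φ = 2.8°.

|H| = 0.9988 (-0.0 dB), φ = 2.8°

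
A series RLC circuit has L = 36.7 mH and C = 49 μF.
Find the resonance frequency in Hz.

Step 1 — Resonance condition Im(Z)=0 gives ω₀ = 1/√(LC).
Step 2 — ω₀ = 1/√(0.0367·4.9e-05) = 745.7 rad/s.
Step 3 — f₀ = ω₀/(2π) = 118.7 Hz.

f₀ = 118.7 Hz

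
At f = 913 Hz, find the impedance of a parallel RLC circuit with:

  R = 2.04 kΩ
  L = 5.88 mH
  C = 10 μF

Step 1 — Angular frequency: ω = 2π·f = 2π·913 = 5737 rad/s.
Step 2 — Component impedances:
  R: Z = R = 2040 Ω
  L: Z = jωL = j·5737·0.00588 = 0 + j33.73 Ω
  C: Z = 1/(jωC) = -j/(ω·C) = 0 - j17.43 Ω
Step 3 — Parallel combination: 1/Z_total = 1/R + 1/L + 1/C; Z_total = 0.6378 - j36.06 Ω = 36.07∠-89.0° Ω.

Z = 0.6378 - j36.06 Ω = 36.07∠-89.0° Ω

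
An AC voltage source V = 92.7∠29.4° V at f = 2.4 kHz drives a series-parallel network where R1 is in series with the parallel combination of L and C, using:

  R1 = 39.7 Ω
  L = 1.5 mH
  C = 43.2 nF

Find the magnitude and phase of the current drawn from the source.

Step 1 — Angular frequency: ω = 2π·f = 2π·2400 = 1.508e+04 rad/s.
Step 2 — Component impedances:
  R1: Z = R = 39.7 Ω
  L: Z = jωL = j·1.508e+04·0.0015 = 0 + j22.62 Ω
  C: Z = 1/(jωC) = -j/(ω·C) = 0 - j1535 Ω
Step 3 — Parallel branch: L || C = 1/(1/L + 1/C) = 0 + j22.96 Ω.
Step 4 — Series with R1: Z_total = R1 + (L || C) = 39.7 + j22.96 Ω = 45.86∠30.0° Ω.
Step 5 — Source phasor: V = 92.7∠29.4° V = 80.76 + j45.51 V.
Step 6 — Ohm's law: I = V / Z_total = (80.76 + j45.51) / (39.7 + j22.96) = 2.021 - j0.02258 A.
Step 7 — Convert to polar: |I| = 2.021 A, ∠I = -0.6°.

I = 2.021∠-0.6° A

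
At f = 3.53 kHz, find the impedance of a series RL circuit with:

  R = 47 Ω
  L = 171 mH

Step 1 — Angular frequency: ω = 2π·f = 2π·3530 = 2.218e+04 rad/s.
Step 2 — Component impedances:
  R: Z = R = 47 Ω
  L: Z = jωL = j·2.218e+04·0.171 = 0 + j3793 Ω
Step 3 — Series combination: Z_total = R + L = 47 + j3793 Ω = 3793∠89.3° Ω.

Z = 47 + j3793 Ω = 3793∠89.3° Ω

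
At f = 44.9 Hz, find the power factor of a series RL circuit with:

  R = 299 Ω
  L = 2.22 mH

Step 1 — Angular frequency: ω = 2π·f = 2π·44.9 = 282.1 rad/s.
Step 2 — Component impedances:
  R: Z = R = 299 Ω
  L: Z = jωL = j·282.1·0.00222 = 0 + j0.6263 Ω
Step 3 — Series combination: Z_total = R + L = 299 + j0.6263 Ω = 299∠0.1° Ω.
Step 4 — Power factor: PF = cos(φ) = Re(Z)/|Z| = 299/299 = 1.
Step 5 — Type: Im(Z) = 0.6263 ⇒ lagging (phase φ = 0.1°).

PF = 1 (lagging, φ = 0.1°)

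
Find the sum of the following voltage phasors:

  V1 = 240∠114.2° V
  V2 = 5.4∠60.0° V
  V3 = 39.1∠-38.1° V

Step 1 — Convert each phasor to rectangular form:
  V1 = 240·(cos(114.2°) + j·sin(114.2°)) = -98.38 + j218.9 V
  V2 = 5.4·(cos(60.0°) + j·sin(60.0°)) = 2.7 + j4.677 V
  V3 = 39.1·(cos(-38.1°) + j·sin(-38.1°)) = 30.77 - j24.13 V
Step 2 — Sum components: V_total = -64.91 + j199.5 V.
Step 3 — Convert to polar: |V_total| = 209.8 V, ∠V_total = 108.0°.

V_total = 209.8∠108.0° V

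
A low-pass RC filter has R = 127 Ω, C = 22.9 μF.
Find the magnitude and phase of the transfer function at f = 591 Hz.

Step 1 — Angular frequency: ω = 2π·591 = 3713 rad/s.
Step 2 — Transfer function: H(jω) = 1/(1 + jωRC).
Step 3 — Denominator: 1 + jωRC = 1 + j·3713·127·2.29e-05 = 1 + j10.8.
Step 4 — H = 0.008501 - j0.09181.
Step 5 — Magnitude: |H| = 0.0922 (-20.7 dB); phase: φ = -84.7°.

|H| = 0.0922 (-20.7 dB), φ = -84.7°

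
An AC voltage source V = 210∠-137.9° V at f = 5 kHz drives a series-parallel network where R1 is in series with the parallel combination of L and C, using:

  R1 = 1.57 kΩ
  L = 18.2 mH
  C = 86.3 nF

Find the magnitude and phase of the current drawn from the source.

Step 1 — Angular frequency: ω = 2π·f = 2π·5000 = 3.142e+04 rad/s.
Step 2 — Component impedances:
  R1: Z = R = 1570 Ω
  L: Z = jωL = j·3.142e+04·0.0182 = 0 + j571.8 Ω
  C: Z = 1/(jωC) = -j/(ω·C) = 0 - j368.8 Ω
Step 3 — Parallel branch: L || C = 1/(1/L + 1/C) = 0 - j1039 Ω.
Step 4 — Series with R1: Z_total = R1 + (L || C) = 1570 - j1039 Ω = 1883∠-33.5° Ω.
Step 5 — Source phasor: V = 210∠-137.9° V = -155.8 - j140.8 V.
Step 6 — Ohm's law: I = V / Z_total = (-155.8 - j140.8) / (1570 - j1039) = -0.02773 - j0.108 A.
Step 7 — Convert to polar: |I| = 0.1115 A, ∠I = -104.4°.

I = 0.1115∠-104.4° A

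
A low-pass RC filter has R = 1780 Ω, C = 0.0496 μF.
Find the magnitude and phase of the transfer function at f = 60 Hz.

Step 1 — Angular frequency: ω = 2π·60 = 377 rad/s.
Step 2 — Transfer function: H(jω) = 1/(1 + jωRC).
Step 3 — Denominator: 1 + jωRC = 1 + j·377·1780·4.96e-08 = 1 + j0.03328.
Step 4 — H = 0.9989 - j0.03325.
Step 5 — Magnitude: |H| = 0.9994 (-0.0 dB); phase: φ = -1.9°.

|H| = 0.9994 (-0.0 dB), φ = -1.9°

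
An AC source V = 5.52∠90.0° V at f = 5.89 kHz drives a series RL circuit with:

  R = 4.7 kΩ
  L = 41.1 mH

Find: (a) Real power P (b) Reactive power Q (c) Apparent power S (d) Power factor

Step 1 — Angular frequency: ω = 2π·f = 2π·5890 = 3.701e+04 rad/s.
Step 2 — Component impedances:
  R: Z = R = 4700 Ω
  L: Z = jωL = j·3.701e+04·0.0411 = 0 + j1521 Ω
Step 3 — Series combination: Z_total = R + L = 4700 + j1521 Ω = 4940∠17.9° Ω.
Step 4 — Source phasor: V = 5.52∠90.0° V = 0 + j5.52 V.
Step 5 — Current: I = V / Z = 0.0003441 + j0.001063 A = 0.001117∠72.1° A.
Step 6 — Complex power: S = V·I* = 0.005868 + j0.001899 VA.
Step 7 — Real power: P = Re(S) = 0.005868 W.
Step 8 — Reactive power: Q = Im(S) = 0.001899 VAR.
Step 9 — Apparent power: |S| = 0.006168 VA.
Step 10 — Power factor: PF = P/|S| = 0.9514 (lagging).

(a) P = 0.005868 W  (b) Q = 0.001899 VAR  (c) S = 0.006168 VA  (d) PF = 0.9514 (lagging)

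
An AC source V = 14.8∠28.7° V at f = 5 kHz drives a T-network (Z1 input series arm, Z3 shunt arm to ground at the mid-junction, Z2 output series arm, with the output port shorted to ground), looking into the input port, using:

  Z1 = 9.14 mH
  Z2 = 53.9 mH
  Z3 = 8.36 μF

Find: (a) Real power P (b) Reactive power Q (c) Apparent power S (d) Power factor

Step 1 — Angular frequency: ω = 2π·f = 2π·5000 = 3.142e+04 rad/s.
Step 2 — Component impedances:
  Z1: Z = jωL = j·3.142e+04·0.00914 = 0 + j287.1 Ω
  Z2: Z = jωL = j·3.142e+04·0.0539 = 0 + j1693 Ω
  Z3: Z = 1/(jωC) = -j/(ω·C) = 0 - j3.808 Ω
Step 3 — With the output port shorted to ground, the output series arm Z2 runs from the junction to ground; the shunt arm Z3 also runs from the junction to ground. They appear in parallel: Z3 || Z2 = 0 - j3.816 Ω.
Step 4 — Series with input arm Z1: Z_in = Z1 + (Z3 || Z2) = 0 + j283.3 Ω = 283.3∠90.0° Ω.
Step 5 — Source phasor: V = 14.8∠28.7° V = 12.98 + j7.107 V.
Step 6 — Current: I = V / Z = 0.02509 - j0.04582 A = 0.05224∠-61.3° A.
Step 7 — Complex power: S = V·I* = 0 + j0.7731 VA.
Step 8 — Real power: P = Re(S) = 0 W.
Step 9 — Reactive power: Q = Im(S) = 0.7731 VAR.
Step 10 — Apparent power: |S| = 0.7731 VA.
Step 11 — Power factor: PF = P/|S| = 0 (lagging).

(a) P = 0 W  (b) Q = 0.7731 VAR  (c) S = 0.7731 VA  (d) PF = 0 (lagging)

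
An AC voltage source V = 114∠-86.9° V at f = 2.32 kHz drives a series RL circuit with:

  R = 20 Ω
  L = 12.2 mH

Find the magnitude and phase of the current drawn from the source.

Step 1 — Angular frequency: ω = 2π·f = 2π·2320 = 1.458e+04 rad/s.
Step 2 — Component impedances:
  R: Z = R = 20 Ω
  L: Z = jωL = j·1.458e+04·0.0122 = 0 + j177.8 Ω
Step 3 — Series combination: Z_total = R + L = 20 + j177.8 Ω = 179∠83.6° Ω.
Step 4 — Source phasor: V = 114∠-86.9° V = 6.165 - j113.8 V.
Step 5 — Ohm's law: I = V / Z_total = (6.165 - j113.8) / (20 + j177.8) = -0.6282 - j0.1053 A.
Step 6 — Convert to polar: |I| = 0.637 A, ∠I = -170.5°.

I = 0.637∠-170.5° A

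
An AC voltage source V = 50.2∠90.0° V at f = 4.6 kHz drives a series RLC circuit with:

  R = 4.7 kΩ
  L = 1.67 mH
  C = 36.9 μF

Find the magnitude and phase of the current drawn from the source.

Step 1 — Angular frequency: ω = 2π·f = 2π·4600 = 2.89e+04 rad/s.
Step 2 — Component impedances:
  R: Z = R = 4700 Ω
  L: Z = jωL = j·2.89e+04·0.00167 = 0 + j48.27 Ω
  C: Z = 1/(jωC) = -j/(ω·C) = 0 - j0.9376 Ω
Step 3 — Series combination: Z_total = R + L + C = 4700 + j47.33 Ω = 4700∠0.6° Ω.
Step 4 — Source phasor: V = 50.2∠90.0° V = 0 + j50.2 V.
Step 5 — Ohm's law: I = V / Z_total = (0 + j50.2) / (4700 + j47.33) = 0.0001075 + j0.01068 A.
Step 6 — Convert to polar: |I| = 0.01068 A, ∠I = 89.4°.

I = 0.01068∠89.4° A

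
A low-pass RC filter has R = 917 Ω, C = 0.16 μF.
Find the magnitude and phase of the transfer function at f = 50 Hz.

Step 1 — Angular frequency: ω = 2π·50 = 314.2 rad/s.
Step 2 — Transfer function: H(jω) = 1/(1 + jωRC).
Step 3 — Denominator: 1 + jωRC = 1 + j·314.2·917·1.6e-07 = 1 + j0.04609.
Step 4 — H = 0.9979 - j0.046.
Step 5 — Magnitude: |H| = 0.9989 (-0.0 dB); phase: φ = -2.6°.

|H| = 0.9989 (-0.0 dB), φ = -2.6°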